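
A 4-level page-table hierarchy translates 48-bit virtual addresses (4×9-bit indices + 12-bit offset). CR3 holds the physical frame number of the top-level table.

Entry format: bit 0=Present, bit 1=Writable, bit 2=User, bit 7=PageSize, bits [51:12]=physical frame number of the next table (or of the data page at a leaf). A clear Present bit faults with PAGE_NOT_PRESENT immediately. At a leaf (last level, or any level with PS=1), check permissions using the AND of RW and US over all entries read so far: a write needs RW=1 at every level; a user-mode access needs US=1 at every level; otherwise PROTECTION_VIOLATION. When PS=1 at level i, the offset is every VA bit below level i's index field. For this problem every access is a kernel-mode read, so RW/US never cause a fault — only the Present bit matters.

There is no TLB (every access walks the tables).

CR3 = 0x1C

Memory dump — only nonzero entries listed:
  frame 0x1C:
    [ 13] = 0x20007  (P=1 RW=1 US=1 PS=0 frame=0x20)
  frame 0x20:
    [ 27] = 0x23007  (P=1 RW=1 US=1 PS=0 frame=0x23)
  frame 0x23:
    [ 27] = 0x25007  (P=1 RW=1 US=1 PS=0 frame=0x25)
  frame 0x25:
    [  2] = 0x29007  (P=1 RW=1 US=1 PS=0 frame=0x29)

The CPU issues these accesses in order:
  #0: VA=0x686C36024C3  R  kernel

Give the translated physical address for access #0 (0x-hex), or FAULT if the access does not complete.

Walk each access:
#0 VA=0x686C36024C3 (r,kernel):
  L0 @0x1C[13] → 0x20007  P=1,RW=1,US=1,PS=0
  L1 @0x20[27] → 0x23007  P=1,RW=1,US=1,PS=0
  L2 @0x23[27] → 0x25007  P=1,RW=1,US=1,PS=0
  L3 @0x25[2] → 0x29007  P=1,RW=1,US=1,PS=0
  → PA=0x294C3  (4 entries read)

Access #0 PA: 0x294C3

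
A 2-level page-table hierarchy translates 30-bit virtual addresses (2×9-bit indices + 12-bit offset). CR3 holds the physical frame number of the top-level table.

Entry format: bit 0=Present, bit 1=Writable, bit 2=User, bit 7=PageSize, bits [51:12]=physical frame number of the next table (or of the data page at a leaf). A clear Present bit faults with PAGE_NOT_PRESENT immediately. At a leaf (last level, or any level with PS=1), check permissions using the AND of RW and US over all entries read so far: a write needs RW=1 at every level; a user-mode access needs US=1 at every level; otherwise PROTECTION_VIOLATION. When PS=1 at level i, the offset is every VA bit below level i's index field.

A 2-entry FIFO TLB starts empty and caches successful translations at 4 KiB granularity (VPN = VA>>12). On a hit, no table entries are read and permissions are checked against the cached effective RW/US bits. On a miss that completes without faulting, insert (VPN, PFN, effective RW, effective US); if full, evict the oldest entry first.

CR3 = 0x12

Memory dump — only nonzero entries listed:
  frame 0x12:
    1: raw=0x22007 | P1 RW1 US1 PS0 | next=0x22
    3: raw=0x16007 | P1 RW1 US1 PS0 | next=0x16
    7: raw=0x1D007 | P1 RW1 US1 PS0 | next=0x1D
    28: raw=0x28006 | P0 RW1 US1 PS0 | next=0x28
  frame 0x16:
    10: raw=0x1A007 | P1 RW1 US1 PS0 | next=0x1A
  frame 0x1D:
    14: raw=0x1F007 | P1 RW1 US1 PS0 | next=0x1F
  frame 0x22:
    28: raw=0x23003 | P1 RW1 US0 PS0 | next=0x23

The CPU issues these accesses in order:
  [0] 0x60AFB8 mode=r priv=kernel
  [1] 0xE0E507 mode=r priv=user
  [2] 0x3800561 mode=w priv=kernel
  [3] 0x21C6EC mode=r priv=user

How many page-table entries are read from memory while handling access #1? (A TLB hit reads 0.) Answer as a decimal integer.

Trace:
#0 VA=0x60AFB8 (r,kernel):
  lvl0: tbl 0x12, slot 3 ⇒ 0x16007 (P1/RW1/US1/PS0)
  lvl1: tbl 0x16, slot 10 ⇒ 0x1A007 (P1/RW1/US1/PS0)
  → PA=0x1AFB8  (2 entries read)
#1 VA=0xE0E507 (r,user):
  lvl0: tbl 0x12, slot 7 ⇒ 0x1D007 (P1/RW1/US1/PS0)
  lvl1: tbl 0x1D, slot 14 ⇒ 0x1F007 (P1/RW1/US1/PS0)
  → PA=0x1F507  (2 entries read)
#2 VA=0x3800561 (w,kernel):
  lvl0: tbl 0x12, slot 28 ⇒ 0x28006 (P0/RW1/US1/PS0)
  ⇒ fault: PAGE_NOT_PRESENT  — 1 lookups
#3 VA=0x21C6EC (r,user):
  lvl0: tbl 0x12, slot 1 ⇒ 0x22007 (P1/RW1/US1/PS0)
  lvl1: tbl 0x22, slot 28 ⇒ 0x23003 (P1/RW1/US0/PS0)
  ⇒ fault: PROTECTION_VIOLATION  — 2 lookups

Entries read for #1: 2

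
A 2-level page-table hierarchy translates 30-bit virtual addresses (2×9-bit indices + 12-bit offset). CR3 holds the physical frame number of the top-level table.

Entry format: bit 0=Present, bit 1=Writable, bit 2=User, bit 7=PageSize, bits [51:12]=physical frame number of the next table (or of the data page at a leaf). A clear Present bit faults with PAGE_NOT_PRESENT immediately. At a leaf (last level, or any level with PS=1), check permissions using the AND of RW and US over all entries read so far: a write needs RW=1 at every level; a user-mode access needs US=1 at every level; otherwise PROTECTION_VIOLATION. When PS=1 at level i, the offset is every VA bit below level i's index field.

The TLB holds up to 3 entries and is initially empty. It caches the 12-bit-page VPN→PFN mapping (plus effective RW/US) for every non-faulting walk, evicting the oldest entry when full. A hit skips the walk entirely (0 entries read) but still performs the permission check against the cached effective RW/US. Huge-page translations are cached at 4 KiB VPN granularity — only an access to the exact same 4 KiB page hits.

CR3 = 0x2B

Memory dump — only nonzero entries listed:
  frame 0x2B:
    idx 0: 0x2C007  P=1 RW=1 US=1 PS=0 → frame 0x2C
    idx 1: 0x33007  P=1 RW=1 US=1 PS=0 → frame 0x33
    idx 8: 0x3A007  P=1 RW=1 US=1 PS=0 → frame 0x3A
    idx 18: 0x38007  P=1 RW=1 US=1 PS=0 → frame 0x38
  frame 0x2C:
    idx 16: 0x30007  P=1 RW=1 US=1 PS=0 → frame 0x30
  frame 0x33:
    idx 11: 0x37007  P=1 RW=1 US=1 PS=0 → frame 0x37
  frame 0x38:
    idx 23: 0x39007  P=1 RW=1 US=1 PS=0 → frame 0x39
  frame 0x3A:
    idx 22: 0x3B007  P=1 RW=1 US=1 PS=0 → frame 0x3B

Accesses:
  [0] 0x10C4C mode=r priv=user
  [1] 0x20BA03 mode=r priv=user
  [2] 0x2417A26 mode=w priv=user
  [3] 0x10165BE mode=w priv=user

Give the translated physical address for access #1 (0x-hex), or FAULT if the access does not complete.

Trace:
#0 VA=0x10C4C (r,user):
  [0] read 0x2B idx=0: raw=0x2C007 flags P=1 W=1 U=1 S=0
  [1] read 0x2C idx=16: raw=0x30007 flags P=1 W=1 U=1 S=0
  ⇒ phys 0x30C4C  [2 reads]
#1 VA=0x20BA03 (r,user):
  [0] read 0x2B idx=1: raw=0x33007 flags P=1 W=1 U=1 S=0
  [1] read 0x33 idx=11: raw=0x37007 flags P=1 W=1 U=1 S=0
  ⇒ phys 0x37A03  [2 reads]
#2 VA=0x2417A26 (w,user):
  [0] read 0x2B idx=18: raw=0x38007 flags P=1 W=1 U=1 S=0
  [1] read 0x38 idx=23: raw=0x39007 flags P=1 W=1 U=1 S=0
  ⇒ phys 0x39A26  [2 reads]
#3 VA=0x10165BE (w,user):
  [0] read 0x2B idx=8: raw=0x3A007 flags P=1 W=1 U=1 S=0
  [1] read 0x3A idx=22: raw=0x3B007 flags P=1 W=1 U=1 S=0
  ⇒ phys 0x3B5BE  [2 reads]

Access #1 PA: 0x37A03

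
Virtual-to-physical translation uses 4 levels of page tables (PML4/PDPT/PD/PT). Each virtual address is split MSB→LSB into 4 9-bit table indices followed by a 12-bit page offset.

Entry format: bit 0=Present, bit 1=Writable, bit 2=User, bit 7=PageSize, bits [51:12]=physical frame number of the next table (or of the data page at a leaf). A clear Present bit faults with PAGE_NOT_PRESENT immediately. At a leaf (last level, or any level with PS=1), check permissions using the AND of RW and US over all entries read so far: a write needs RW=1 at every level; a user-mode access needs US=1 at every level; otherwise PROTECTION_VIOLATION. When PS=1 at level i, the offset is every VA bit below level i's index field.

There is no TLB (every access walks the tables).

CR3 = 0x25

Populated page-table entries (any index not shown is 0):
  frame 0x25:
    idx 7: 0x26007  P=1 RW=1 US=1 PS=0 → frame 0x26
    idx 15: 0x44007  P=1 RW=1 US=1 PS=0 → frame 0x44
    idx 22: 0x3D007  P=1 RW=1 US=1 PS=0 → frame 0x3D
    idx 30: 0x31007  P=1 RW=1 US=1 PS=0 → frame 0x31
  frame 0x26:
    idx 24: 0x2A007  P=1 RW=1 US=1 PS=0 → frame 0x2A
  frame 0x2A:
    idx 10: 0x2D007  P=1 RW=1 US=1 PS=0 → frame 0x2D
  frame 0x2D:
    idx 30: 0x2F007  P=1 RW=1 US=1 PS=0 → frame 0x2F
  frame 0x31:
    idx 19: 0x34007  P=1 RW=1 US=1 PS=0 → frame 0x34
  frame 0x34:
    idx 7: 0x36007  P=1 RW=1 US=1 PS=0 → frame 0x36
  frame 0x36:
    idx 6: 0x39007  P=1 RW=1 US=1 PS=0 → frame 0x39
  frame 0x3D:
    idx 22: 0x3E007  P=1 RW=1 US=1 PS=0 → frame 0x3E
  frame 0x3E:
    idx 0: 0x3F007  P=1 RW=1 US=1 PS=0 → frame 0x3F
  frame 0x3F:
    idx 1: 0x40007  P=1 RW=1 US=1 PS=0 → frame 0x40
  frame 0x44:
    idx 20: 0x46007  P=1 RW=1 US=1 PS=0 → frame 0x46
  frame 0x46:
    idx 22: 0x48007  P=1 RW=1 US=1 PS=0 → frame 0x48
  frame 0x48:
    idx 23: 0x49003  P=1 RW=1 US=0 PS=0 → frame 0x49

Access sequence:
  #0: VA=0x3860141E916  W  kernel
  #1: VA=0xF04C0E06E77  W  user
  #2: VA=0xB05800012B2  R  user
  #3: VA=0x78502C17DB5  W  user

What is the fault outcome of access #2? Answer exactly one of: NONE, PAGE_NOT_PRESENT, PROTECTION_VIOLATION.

Walk each access:
#0 VA=0x3860141E916 (w,kernel):
  L0: frame=0x25 idx=7 entry=0x26007 [P=1 RW=1 US=1 PS=0]
  L1: frame=0x26 idx=24 entry=0x2A007 [P=1 RW=1 US=1 PS=0]
  L2: frame=0x2A idx=10 entry=0x2D007 [P=1 RW=1 US=1 PS=0]
  L3: frame=0x2D idx=30 entry=0x2F007 [P=1 RW=1 US=1 PS=0]
  ✓ 0x2F916  — 4 lookups
#1 VA=0xF04C0E06E77 (w,user):
  L0: frame=0x25 idx=30 entry=0x31007 [P=1 RW=1 US=1 PS=0]
  L1: frame=0x31 idx=19 entry=0x34007 [P=1 RW=1 US=1 PS=0]
  L2: frame=0x34 idx=7 entry=0x36007 [P=1 RW=1 US=1 PS=0]
  L3: frame=0x36 idx=6 entry=0x39007 [P=1 RW=1 US=1 PS=0]
  ✓ 0x39E77  — 4 lookups
#2 VA=0xB05800012B2 (r,user):
  L0: frame=0x25 idx=22 entry=0x3D007 [P=1 RW=1 US=1 PS=0]
  L1: frame=0x3D idx=22 entry=0x3E007 [P=1 RW=1 US=1 PS=0]
  L2: frame=0x3E idx=0 entry=0x3F007 [P=1 RW=1 US=1 PS=0]
  L3: frame=0x3F idx=1 entry=0x40007 [P=1 RW=1 US=1 PS=0]
  ✓ 0x402B2  — 4 lookups
#3 VA=0x78502C17DB5 (w,user):
  L0: frame=0x25 idx=15 entry=0x44007 [P=1 RW=1 US=1 PS=0]
  L1: frame=0x44 idx=20 entry=0x46007 [P=1 RW=1 US=1 PS=0]
  L2: frame=0x46 idx=22 entry=0x48007 [P=1 RW=1 US=1 PS=0]
  L3: frame=0x48 idx=23 entry=0x49003 [P=1 RW=1 US=0 PS=0]
  → PROTECTION_VIOLATION  (4 entries read)

Access #2 fault: NONE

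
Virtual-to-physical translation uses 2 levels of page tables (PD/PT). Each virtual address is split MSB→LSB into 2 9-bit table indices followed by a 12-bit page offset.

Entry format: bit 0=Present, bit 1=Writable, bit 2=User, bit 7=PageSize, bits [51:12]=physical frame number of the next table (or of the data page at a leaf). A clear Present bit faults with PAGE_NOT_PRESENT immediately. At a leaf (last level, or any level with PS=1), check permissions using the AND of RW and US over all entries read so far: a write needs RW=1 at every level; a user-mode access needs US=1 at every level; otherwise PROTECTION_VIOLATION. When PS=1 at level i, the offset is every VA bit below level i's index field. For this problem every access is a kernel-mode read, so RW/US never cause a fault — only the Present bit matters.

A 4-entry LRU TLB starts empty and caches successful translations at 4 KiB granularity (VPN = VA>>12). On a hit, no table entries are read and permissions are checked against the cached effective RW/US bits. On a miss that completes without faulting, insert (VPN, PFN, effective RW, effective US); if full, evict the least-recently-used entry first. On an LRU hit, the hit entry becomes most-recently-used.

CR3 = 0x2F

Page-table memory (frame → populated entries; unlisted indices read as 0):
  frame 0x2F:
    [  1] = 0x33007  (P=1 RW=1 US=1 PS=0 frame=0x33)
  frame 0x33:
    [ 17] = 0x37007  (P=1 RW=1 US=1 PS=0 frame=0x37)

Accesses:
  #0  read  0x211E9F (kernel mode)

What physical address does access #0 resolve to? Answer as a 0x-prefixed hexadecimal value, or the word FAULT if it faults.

Trace:
#0 VA=0x211E9F (r,kernel):
  [0] read 0x2F idx=1: raw=0x33007 flags P=1 W=1 U=1 S=0
  [1] read 0x33 idx=17: raw=0x37007 flags P=1 W=1 U=1 S=0
  ✓ 0x37E9F  — 2 lookups

Access #0 PA: 0x37E9F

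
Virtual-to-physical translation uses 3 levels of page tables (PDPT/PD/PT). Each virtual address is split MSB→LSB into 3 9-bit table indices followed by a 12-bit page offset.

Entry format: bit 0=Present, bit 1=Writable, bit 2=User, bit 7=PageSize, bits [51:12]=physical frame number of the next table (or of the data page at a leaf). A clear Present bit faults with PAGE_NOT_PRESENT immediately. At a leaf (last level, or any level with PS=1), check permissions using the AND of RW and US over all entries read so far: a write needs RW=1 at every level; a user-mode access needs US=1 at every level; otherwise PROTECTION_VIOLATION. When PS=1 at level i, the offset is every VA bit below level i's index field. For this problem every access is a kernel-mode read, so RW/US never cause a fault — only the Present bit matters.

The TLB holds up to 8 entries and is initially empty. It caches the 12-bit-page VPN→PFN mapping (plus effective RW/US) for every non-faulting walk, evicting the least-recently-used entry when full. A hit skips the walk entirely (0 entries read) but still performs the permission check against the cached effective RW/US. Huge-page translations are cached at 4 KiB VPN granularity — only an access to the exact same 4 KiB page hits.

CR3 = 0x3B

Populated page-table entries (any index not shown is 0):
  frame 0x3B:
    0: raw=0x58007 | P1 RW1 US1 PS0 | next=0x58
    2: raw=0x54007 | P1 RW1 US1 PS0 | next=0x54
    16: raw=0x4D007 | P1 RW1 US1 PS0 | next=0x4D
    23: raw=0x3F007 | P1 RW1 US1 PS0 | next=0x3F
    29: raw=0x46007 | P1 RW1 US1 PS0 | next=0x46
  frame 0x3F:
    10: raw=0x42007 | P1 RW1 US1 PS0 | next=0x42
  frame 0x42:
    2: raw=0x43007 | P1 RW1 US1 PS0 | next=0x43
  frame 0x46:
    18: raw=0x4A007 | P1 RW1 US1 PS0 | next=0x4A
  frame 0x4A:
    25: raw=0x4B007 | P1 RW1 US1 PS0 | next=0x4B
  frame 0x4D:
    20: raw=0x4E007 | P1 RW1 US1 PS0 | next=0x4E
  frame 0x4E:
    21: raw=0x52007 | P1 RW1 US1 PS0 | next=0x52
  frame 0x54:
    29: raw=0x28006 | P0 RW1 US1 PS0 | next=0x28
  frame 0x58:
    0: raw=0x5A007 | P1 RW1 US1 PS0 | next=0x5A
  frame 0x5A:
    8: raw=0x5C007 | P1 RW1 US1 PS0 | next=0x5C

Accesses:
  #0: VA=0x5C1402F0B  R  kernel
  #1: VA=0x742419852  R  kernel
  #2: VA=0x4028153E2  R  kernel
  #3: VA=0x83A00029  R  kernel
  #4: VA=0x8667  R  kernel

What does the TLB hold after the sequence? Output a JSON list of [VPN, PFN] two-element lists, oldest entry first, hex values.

Trace:
#0 VA=0x5C1402F0B (r,kernel):
  [0] read 0x3B idx=23: raw=0x3F007 flags P=1 W=1 U=1 S=0
  [1] read 0x3F idx=10: raw=0x42007 flags P=1 W=1 U=1 S=0
  [2] read 0x42 idx=2: raw=0x43007 flags P=1 W=1 U=1 S=0
  ⇒ phys 0x43F0B  [3 reads]
#1 VA=0x742419852 (r,kernel):
  [0] read 0x3B idx=29: raw=0x46007 flags P=1 W=1 U=1 S=0
  [1] read 0x46 idx=18: raw=0x4A007 flags P=1 W=1 U=1 S=0
  [2] read 0x4A idx=25: raw=0x4B007 flags P=1 W=1 U=1 S=0
  ⇒ phys 0x4B852  [3 reads]
#2 VA=0x4028153E2 (r,kernel):
  [0] read 0x3B idx=16: raw=0x4D007 flags P=1 W=1 U=1 S=0
  [1] read 0x4D idx=20: raw=0x4E007 flags P=1 W=1 U=1 S=0
  [2] read 0x4E idx=21: raw=0x52007 flags P=1 W=1 U=1 S=0
  ⇒ phys 0x523E2  [3 reads]
#3 VA=0x83A00029 (r,kernel):
  [0] read 0x3B idx=2: raw=0x54007 flags P=1 W=1 U=1 S=0
  [1] read 0x54 idx=29: raw=0x28006 flags P=0 W=1 U=1 S=0
  ✗ PAGE_NOT_PRESENT  [2 reads]
#4 VA=0x8667 (r,kernel):
  [0] read 0x3B idx=0: raw=0x58007 flags P=1 W=1 U=1 S=0
  [1] read 0x58 idx=0: raw=0x5A007 flags P=1 W=1 U=1 S=0
  [2] read 0x5A idx=8: raw=0x5C007 flags P=1 W=1 U=1 S=0
  ⇒ phys 0x5C667  [3 reads]

TLB: [["0x5C1402", "0x43"], ["0x742419", "0x4B"], ["0x402815", "0x52"], ["0x8", "0x5C"]]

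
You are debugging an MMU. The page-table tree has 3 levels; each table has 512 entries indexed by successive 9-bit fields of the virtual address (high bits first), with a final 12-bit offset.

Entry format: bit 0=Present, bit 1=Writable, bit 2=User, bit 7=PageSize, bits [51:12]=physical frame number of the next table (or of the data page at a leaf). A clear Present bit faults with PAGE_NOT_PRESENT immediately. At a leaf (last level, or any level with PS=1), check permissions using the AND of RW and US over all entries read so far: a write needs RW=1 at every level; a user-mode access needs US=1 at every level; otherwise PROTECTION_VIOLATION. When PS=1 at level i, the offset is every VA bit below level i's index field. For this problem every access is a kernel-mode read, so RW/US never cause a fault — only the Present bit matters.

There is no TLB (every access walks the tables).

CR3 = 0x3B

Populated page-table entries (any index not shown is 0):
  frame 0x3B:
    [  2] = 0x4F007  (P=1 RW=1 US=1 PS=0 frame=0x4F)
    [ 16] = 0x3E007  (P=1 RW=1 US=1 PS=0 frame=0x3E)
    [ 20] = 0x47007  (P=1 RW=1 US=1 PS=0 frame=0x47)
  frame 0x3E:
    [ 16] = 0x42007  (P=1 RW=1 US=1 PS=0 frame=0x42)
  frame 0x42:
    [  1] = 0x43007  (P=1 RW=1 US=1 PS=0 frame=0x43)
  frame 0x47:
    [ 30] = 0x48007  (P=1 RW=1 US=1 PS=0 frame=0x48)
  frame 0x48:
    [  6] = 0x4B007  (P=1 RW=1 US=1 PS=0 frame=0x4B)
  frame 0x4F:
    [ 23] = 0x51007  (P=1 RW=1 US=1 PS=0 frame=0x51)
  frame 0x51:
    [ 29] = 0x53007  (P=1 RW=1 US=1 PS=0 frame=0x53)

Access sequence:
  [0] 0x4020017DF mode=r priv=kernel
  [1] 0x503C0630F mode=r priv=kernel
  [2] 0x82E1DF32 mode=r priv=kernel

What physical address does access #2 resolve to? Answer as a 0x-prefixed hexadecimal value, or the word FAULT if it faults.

Per-access translation:
#0 VA=0x4020017DF (r,kernel):
  lvl0: tbl 0x3B, slot 16 ⇒ 0x3E007 (P1/RW1/US1/PS0)
  lvl1: tbl 0x3E, slot 16 ⇒ 0x42007 (P1/RW1/US1/PS0)
  lvl2: tbl 0x42, slot 1 ⇒ 0x43007 (P1/RW1/US1/PS0)
  ✓ 0x437DF  — 3 lookups
#1 VA=0x503C0630F (r,kernel):
  lvl0: tbl 0x3B, slot 20 ⇒ 0x47007 (P1/RW1/US1/PS0)
  lvl1: tbl 0x47, slot 30 ⇒ 0x48007 (P1/RW1/US1/PS0)
  lvl2: tbl 0x48, slot 6 ⇒ 0x4B007 (P1/RW1/US1/PS0)
  ✓ 0x4B30F  — 3 lookups
#2 VA=0x82E1DF32 (r,kernel):
  lvl0: tbl 0x3B, slot 2 ⇒ 0x4F007 (P1/RW1/US1/PS0)
  lvl1: tbl 0x4F, slot 23 ⇒ 0x51007 (P1/RW1/US1/PS0)
  lvl2: tbl 0x51, slot 29 ⇒ 0x53007 (P1/RW1/US1/PS0)
  ✓ 0x53F32  — 3 lookups

Access #2 PA: 0x53F32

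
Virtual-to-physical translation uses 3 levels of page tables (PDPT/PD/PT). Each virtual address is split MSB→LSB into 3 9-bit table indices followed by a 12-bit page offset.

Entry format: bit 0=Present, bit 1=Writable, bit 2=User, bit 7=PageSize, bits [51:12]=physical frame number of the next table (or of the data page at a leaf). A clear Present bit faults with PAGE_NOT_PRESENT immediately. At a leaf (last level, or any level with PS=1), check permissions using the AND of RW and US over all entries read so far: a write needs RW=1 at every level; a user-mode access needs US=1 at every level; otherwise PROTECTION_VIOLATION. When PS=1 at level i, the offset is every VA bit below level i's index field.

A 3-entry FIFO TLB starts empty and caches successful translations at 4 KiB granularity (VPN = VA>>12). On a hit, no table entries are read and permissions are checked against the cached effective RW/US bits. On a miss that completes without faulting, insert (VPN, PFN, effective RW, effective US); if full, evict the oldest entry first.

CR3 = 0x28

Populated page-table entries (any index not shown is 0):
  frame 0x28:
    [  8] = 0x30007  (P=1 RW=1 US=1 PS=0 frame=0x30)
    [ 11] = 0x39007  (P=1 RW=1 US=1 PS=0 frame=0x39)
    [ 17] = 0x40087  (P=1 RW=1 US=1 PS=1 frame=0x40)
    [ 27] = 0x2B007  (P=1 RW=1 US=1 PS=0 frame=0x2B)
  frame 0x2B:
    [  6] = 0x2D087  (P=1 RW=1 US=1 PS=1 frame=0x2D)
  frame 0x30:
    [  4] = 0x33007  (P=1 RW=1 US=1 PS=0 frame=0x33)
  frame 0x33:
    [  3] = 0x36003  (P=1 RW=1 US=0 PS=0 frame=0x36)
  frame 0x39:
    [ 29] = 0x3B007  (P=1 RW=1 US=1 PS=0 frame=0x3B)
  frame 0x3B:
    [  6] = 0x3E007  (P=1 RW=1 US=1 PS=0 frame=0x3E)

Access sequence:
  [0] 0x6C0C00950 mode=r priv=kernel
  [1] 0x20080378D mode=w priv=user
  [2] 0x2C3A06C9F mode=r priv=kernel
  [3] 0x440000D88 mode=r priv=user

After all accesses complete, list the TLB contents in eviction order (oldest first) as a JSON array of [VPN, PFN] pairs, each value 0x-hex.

Trace:
#0 VA=0x6C0C00950 (r,kernel):
  L0: frame=0x28 idx=27 entry=0x2B007 [P=1 RW=1 US=1 PS=0]
  L1: frame=0x2B idx=6 entry=0x2D087 [P=1 RW=1 US=1 PS=1]
  ✓ 0x2D950 (huge @L1)  — 2 lookups
#1 VA=0x20080378D (w,user):
  L0: frame=0x28 idx=8 entry=0x30007 [P=1 RW=1 US=1 PS=0]
  L1: frame=0x30 idx=4 entry=0x33007 [P=1 RW=1 US=1 PS=0]
  L2: frame=0x33 idx=3 entry=0x36003 [P=1 RW=1 US=0 PS=0]
  ⇒ fault: PROTECTION_VIOLATION  — 3 lookups
#2 VA=0x2C3A06C9F (r,kernel):
  L0: frame=0x28 idx=11 entry=0x39007 [P=1 RW=1 US=1 PS=0]
  L1: frame=0x39 idx=29 entry=0x3B007 [P=1 RW=1 US=1 PS=0]
  L2: frame=0x3B idx=6 entry=0x3E007 [P=1 RW=1 US=1 PS=0]
  ✓ 0x3EC9F  — 3 lookups
#3 VA=0x440000D88 (r,user):
  L0: frame=0x28 idx=17 entry=0x40087 [P=1 RW=1 US=1 PS=1]
  ✓ 0x40D88 (huge @L0)  — 1 lookups

TLB: [["0x6C0C00", "0x2D"], ["0x2C3A06", "0x3E"], ["0x440000", "0x40"]]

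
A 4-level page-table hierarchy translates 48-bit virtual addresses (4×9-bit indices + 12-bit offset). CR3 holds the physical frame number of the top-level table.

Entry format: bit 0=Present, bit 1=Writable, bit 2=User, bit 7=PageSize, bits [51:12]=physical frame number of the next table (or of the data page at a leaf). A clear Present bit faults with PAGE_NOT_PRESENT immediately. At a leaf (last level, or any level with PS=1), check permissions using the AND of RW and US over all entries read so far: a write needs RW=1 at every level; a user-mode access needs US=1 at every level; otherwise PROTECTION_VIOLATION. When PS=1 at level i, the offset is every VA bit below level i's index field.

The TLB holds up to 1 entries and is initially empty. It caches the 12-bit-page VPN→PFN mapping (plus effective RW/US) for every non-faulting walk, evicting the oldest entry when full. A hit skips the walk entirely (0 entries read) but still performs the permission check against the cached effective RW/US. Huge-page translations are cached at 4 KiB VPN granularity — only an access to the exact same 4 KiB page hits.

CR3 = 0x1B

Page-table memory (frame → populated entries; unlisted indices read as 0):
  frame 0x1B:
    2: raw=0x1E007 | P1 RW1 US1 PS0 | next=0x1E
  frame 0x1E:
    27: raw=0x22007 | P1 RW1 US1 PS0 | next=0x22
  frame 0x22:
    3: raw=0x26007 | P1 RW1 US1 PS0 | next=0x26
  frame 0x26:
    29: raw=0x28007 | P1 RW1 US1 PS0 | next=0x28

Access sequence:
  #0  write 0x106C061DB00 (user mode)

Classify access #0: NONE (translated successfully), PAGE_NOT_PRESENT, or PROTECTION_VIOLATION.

Per-access translation:
#0 VA=0x106C061DB00 (w,user):
  lvl0: tbl 0x1B, slot 2 ⇒ 0x1E007 (P1/RW1/US1/PS0)
  lvl1: tbl 0x1E, slot 27 ⇒ 0x22007 (P1/RW1/US1/PS0)
  lvl2: tbl 0x22, slot 3 ⇒ 0x26007 (P1/RW1/US1/PS0)
  lvl3: tbl 0x26, slot 29 ⇒ 0x28007 (P1/RW1/US1/PS0)
  ✓ 0x28B00  — 4 lookups

Access #0 fault: NONE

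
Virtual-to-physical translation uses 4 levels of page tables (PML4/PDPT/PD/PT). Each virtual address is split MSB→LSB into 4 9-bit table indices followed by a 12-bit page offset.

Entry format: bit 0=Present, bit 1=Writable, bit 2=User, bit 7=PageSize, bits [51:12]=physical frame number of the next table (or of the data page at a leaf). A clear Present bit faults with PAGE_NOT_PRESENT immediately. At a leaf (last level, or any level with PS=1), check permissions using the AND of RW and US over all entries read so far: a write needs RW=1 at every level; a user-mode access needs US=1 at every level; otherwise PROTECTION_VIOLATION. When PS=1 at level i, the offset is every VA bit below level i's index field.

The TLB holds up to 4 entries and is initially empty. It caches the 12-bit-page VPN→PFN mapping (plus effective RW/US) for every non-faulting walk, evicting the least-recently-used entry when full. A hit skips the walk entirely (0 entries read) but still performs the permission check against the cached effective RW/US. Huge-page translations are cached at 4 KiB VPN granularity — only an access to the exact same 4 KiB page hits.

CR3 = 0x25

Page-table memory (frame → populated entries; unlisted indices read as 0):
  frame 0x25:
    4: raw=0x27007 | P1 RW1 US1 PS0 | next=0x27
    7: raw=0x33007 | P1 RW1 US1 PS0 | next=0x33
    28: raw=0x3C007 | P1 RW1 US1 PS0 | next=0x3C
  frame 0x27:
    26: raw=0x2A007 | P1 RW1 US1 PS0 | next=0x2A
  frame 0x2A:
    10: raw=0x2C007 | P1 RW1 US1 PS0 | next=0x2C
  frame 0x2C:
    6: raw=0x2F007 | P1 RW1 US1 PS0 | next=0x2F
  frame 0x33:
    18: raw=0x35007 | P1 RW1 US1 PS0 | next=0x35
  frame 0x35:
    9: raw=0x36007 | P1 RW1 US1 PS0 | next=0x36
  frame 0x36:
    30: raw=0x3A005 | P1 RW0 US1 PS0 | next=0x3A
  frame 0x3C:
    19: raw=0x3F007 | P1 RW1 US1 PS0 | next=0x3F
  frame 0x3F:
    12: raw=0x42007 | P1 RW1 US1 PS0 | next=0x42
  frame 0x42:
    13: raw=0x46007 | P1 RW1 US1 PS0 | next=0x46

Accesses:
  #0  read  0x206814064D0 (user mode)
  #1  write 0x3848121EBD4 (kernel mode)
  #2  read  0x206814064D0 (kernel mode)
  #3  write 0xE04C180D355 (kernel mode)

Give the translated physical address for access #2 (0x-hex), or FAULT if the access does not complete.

Walk each access:
#0 VA=0x206814064D0 (r,user):
  [0] read 0x25 idx=4: raw=0x27007 flags P=1 W=1 U=1 S=0
  [1] read 0x27 idx=26: raw=0x2A007 flags P=1 W=1 U=1 S=0
  [2] read 0x2A idx=10: raw=0x2C007 flags P=1 W=1 U=1 S=0
  [3] read 0x2C idx=6: raw=0x2F007 flags P=1 W=1 U=1 S=0
  ⇒ phys 0x2F4D0  [4 reads]
#1 VA=0x3848121EBD4 (w,kernel):
  [0] read 0x25 idx=7: raw=0x33007 flags P=1 W=1 U=1 S=0
  [1] read 0x33 idx=18: raw=0x35007 flags P=1 W=1 U=1 S=0
  [2] read 0x35 idx=9: raw=0x36007 flags P=1 W=1 U=1 S=0
  [3] read 0x36 idx=30: raw=0x3A005 flags P=1 W=0 U=1 S=0
  ✗ PROTECTION_VIOLATION  [4 reads]
#2 VA=0x206814064D0 (r,kernel):
  TLB hit vpn=0x20681406 → PA=0x2F4D0
#3 VA=0xE04C180D355 (w,kernel):
  [0] read 0x25 idx=28: raw=0x3C007 flags P=1 W=1 U=1 S=0
  [1] read 0x3C idx=19: raw=0x3F007 flags P=1 W=1 U=1 S=0
  [2] read 0x3F idx=12: raw=0x42007 flags P=1 W=1 U=1 S=0
  [3] read 0x42 idx=13: raw=0x46007 flags P=1 W=1 U=1 S=0
  ⇒ phys 0x46355  [4 reads]

Access #2 PA: 0x2F4D0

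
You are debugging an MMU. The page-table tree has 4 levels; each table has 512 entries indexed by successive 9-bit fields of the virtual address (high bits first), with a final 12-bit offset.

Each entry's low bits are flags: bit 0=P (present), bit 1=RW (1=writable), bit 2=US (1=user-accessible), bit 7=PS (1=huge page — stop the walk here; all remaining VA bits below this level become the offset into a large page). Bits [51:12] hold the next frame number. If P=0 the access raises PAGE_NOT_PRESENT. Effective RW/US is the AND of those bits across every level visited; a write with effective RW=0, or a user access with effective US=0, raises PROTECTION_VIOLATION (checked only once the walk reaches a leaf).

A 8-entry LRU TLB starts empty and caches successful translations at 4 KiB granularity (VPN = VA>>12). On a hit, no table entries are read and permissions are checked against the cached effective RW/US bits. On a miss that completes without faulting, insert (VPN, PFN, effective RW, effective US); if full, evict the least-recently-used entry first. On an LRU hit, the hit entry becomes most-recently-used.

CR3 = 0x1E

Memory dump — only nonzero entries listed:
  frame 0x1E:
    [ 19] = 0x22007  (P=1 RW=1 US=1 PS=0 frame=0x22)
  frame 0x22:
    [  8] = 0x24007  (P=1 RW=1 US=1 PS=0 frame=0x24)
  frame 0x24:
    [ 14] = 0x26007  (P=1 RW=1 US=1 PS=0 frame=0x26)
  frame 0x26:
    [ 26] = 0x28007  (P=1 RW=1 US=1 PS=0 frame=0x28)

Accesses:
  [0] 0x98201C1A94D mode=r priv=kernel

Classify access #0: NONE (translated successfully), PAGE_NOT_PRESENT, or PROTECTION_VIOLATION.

Walk each access:
#0 VA=0x98201C1A94D (r,kernel):
  [0] read 0x1E idx=19: raw=0x22007 flags P=1 W=1 U=1 S=0
  [1] read 0x22 idx=8: raw=0x24007 flags P=1 W=1 U=1 S=0
  [2] read 0x24 idx=14: raw=0x26007 flags P=1 W=1 U=1 S=0
  [3] read 0x26 idx=26: raw=0x28007 flags P=1 W=1 U=1 S=0
  ⇒ phys 0x2894D  [4 reads]

Access #0 fault: NONE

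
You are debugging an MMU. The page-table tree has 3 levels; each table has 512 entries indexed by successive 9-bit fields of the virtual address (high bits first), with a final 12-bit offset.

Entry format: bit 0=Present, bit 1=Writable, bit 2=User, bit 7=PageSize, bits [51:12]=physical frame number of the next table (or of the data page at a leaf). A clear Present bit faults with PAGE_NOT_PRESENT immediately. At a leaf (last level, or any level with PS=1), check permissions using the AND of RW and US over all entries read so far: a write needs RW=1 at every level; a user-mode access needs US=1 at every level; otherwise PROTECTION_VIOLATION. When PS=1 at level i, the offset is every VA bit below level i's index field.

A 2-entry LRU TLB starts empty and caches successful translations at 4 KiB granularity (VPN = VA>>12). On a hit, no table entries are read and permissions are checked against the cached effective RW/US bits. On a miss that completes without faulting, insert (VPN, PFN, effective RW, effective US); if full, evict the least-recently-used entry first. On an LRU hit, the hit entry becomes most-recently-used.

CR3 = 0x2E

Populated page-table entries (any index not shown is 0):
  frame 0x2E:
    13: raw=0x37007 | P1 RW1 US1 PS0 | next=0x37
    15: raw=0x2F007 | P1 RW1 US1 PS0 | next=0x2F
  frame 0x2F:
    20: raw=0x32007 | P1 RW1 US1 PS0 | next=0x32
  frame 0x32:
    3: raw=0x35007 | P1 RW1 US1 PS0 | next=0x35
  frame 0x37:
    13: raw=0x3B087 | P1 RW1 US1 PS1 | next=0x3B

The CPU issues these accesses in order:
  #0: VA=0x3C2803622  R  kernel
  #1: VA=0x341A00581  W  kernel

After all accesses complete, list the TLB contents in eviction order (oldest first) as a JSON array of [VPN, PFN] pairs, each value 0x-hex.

Trace:
#0 VA=0x3C2803622 (r,kernel):
  [0] read 0x2E idx=15: raw=0x2F007 flags P=1 W=1 U=1 S=0
  [1] read 0x2F idx=20: raw=0x32007 flags P=1 W=1 U=1 S=0
  [2] read 0x32 idx=3: raw=0x35007 flags P=1 W=1 U=1 S=0
  ✓ 0x35622  — 3 lookups
#1 VA=0x341A00581 (w,kernel):
  [0] read 0x2E idx=13: raw=0x37007 flags P=1 W=1 U=1 S=0
  [1] read 0x37 idx=13: raw=0x3B087 flags P=1 W=1 U=1 S=1
  ✓ 0x3B581 (huge @L1)  — 2 lookups

TLB: [["0x3C2803", "0x35"], ["0x341A00", "0x3B"]]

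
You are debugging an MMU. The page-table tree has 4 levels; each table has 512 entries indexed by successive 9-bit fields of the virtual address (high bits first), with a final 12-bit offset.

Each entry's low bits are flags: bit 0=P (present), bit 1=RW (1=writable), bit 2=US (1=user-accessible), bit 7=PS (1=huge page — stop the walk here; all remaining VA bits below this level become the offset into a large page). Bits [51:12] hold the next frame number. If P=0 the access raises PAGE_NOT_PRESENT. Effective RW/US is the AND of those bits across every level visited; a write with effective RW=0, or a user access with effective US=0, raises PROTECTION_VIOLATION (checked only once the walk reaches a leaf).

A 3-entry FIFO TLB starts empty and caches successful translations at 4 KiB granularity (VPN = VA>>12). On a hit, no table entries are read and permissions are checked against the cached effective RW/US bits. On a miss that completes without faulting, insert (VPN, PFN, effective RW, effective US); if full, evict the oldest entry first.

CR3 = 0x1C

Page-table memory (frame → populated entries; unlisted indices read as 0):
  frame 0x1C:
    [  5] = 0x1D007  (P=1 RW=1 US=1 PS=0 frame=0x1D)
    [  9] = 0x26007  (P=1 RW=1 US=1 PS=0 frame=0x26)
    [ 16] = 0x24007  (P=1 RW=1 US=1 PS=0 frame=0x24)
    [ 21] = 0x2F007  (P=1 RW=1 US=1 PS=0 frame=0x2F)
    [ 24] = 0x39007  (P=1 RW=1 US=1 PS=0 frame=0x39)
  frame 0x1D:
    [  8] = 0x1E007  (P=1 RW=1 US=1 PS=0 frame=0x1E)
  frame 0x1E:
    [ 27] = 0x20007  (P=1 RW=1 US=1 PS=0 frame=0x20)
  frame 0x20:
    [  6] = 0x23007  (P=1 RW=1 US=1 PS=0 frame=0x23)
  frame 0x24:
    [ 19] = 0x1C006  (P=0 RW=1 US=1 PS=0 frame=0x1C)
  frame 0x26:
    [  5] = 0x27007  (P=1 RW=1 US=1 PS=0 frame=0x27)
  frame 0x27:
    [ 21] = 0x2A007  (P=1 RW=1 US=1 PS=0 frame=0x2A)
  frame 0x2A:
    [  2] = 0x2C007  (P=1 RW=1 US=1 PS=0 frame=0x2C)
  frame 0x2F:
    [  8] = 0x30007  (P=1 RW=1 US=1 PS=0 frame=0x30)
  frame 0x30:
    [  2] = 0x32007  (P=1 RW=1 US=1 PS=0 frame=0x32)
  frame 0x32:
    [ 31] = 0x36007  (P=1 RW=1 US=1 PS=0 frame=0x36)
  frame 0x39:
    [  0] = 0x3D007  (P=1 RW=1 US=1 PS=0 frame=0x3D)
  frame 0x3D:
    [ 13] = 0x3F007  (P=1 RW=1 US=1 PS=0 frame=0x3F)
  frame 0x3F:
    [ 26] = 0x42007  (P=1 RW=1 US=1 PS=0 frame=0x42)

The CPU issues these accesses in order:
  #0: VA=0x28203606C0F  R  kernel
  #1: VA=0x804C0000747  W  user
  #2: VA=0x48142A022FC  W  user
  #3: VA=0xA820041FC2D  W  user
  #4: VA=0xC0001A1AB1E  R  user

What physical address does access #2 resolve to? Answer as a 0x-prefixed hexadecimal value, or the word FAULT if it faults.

Walk each access:
#0 VA=0x28203606C0F (r,kernel):
  L0 @0x1C[5] → 0x1D007  P=1,RW=1,US=1,PS=0
  L1 @0x1D[8] → 0x1E007  P=1,RW=1,US=1,PS=0
  L2 @0x1E[27] → 0x20007  P=1,RW=1,US=1,PS=0
  L3 @0x20[6] → 0x23007  P=1,RW=1,US=1,PS=0
  ✓ 0x23C0F  — 4 lookups
#1 VA=0x804C0000747 (w,user):
  L0 @0x1C[16] → 0x24007  P=1,RW=1,US=1,PS=0
  L1 @0x24[19] → 0x1C006  P=0,RW=1,US=1,PS=0
  → PAGE_NOT_PRESENT  (2 entries read)
#2 VA=0x48142A022FC (w,user):
  L0 @0x1C[9] → 0x26007  P=1,RW=1,US=1,PS=0
  L1 @0x26[5] → 0x27007  P=1,RW=1,US=1,PS=0
  L2 @0x27[21] → 0x2A007  P=1,RW=1,US=1,PS=0
  L3 @0x2A[2] → 0x2C007  P=1,RW=1,US=1,PS=0
  ✓ 0x2C2FC  — 4 lookups
#3 VA=0xA820041FC2D (w,user):
  L0 @0x1C[21] → 0x2F007  P=1,RW=1,US=1,PS=0
  L1 @0x2F[8] → 0x30007  P=1,RW=1,US=1,PS=0
  L2 @0x30[2] → 0x32007  P=1,RW=1,US=1,PS=0
  L3 @0x32[31] → 0x36007  P=1,RW=1,US=1,PS=0
  ✓ 0x36C2D  — 4 lookups
#4 VA=0xC0001A1AB1E (r,user):
  L0 @0x1C[24] → 0x39007  P=1,RW=1,US=1,PS=0
  L1 @0x39[0] → 0x3D007  P=1,RW=1,US=1,PS=0
  L2 @0x3D[13] → 0x3F007  P=1,RW=1,US=1,PS=0
  L3 @0x3F[26] → 0x42007  P=1,RW=1,US=1,PS=0
  ✓ 0x42B1E  — 4 lookups

Access #2 PA: 0x2C2FC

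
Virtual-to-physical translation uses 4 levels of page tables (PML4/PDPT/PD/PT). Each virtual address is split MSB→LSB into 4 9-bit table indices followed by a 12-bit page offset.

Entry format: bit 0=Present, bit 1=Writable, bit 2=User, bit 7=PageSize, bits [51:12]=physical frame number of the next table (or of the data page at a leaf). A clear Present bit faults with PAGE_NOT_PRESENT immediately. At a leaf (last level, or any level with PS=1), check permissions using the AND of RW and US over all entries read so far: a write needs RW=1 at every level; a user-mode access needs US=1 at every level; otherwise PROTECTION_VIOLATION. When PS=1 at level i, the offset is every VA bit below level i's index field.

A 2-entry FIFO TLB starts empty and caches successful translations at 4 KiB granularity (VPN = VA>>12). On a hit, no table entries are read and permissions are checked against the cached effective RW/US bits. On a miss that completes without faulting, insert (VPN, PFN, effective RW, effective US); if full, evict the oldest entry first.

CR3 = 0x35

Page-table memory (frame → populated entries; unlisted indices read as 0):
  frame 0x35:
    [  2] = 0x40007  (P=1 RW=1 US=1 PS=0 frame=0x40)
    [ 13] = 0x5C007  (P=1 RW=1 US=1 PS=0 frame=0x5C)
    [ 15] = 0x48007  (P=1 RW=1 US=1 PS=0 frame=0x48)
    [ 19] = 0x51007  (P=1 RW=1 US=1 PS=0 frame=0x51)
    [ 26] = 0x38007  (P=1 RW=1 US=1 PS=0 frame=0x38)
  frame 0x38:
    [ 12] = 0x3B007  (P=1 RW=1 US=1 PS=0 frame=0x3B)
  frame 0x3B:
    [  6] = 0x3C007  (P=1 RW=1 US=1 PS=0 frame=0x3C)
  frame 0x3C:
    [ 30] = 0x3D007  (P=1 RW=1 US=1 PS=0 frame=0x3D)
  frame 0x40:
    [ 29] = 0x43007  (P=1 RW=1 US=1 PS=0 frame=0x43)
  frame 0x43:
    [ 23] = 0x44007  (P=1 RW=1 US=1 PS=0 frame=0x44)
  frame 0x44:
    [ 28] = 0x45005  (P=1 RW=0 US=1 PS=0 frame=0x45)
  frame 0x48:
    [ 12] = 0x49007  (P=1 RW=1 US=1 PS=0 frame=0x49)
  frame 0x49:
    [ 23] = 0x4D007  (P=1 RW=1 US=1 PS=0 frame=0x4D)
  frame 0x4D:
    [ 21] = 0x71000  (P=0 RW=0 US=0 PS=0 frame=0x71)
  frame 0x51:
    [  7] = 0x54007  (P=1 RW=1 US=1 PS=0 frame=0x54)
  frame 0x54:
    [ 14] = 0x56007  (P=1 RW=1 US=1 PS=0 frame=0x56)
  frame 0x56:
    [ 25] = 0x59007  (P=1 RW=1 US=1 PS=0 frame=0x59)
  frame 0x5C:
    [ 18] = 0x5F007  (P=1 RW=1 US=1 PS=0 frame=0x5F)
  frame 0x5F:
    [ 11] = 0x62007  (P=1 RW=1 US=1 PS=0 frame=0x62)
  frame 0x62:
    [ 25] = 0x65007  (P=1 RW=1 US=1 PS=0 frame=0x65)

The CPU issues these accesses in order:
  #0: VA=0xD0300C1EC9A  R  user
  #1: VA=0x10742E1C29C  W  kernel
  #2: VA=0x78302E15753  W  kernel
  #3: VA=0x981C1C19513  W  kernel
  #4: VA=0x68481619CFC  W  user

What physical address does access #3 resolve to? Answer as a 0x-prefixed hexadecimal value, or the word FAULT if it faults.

Per-access translation:
#0 VA=0xD0300C1EC9A (r,user):
  lvl0: tbl 0x35, slot 26 ⇒ 0x38007 (P1/RW1/US1/PS0)
  lvl1: tbl 0x38, slot 12 ⇒ 0x3B007 (P1/RW1/US1/PS0)
  lvl2: tbl 0x3B, slot 6 ⇒ 0x3C007 (P1/RW1/US1/PS0)
  lvl3: tbl 0x3C, slot 30 ⇒ 0x3D007 (P1/RW1/US1/PS0)
  ✓ 0x3DC9A  — 4 lookups
#1 VA=0x10742E1C29C (w,kernel):
  lvl0: tbl 0x35, slot 2 ⇒ 0x40007 (P1/RW1/US1/PS0)
  lvl1: tbl 0x40, slot 29 ⇒ 0x43007 (P1/RW1/US1/PS0)
  lvl2: tbl 0x43, slot 23 ⇒ 0x44007 (P1/RW1/US1/PS0)
  lvl3: tbl 0x44, slot 28 ⇒ 0x45005 (P1/RW0/US1/PS0)
  → PROTECTION_VIOLATION  (4 entries read)
#2 VA=0x78302E15753 (w,kernel):
  lvl0: tbl 0x35, slot 15 ⇒ 0x48007 (P1/RW1/US1/PS0)
  lvl1: tbl 0x48, slot 12 ⇒ 0x49007 (P1/RW1/US1/PS0)
  lvl2: tbl 0x49, slot 23 ⇒ 0x4D007 (P1/RW1/US1/PS0)
  lvl3: tbl 0x4D, slot 21 ⇒ 0x71000 (P0/RW0/US0/PS0)
  → PAGE_NOT_PRESENT  (4 entries read)
#3 VA=0x981C1C19513 (w,kernel):
  lvl0: tbl 0x35, slot 19 ⇒ 0x51007 (P1/RW1/US1/PS0)
  lvl1: tbl 0x51, slot 7 ⇒ 0x54007 (P1/RW1/US1/PS0)
  lvl2: tbl 0x54, slot 14 ⇒ 0x56007 (P1/RW1/US1/PS0)
  lvl3: tbl 0x56, slot 25 ⇒ 0x59007 (P1/RW1/US1/PS0)
  ✓ 0x59513  — 4 lookups
#4 VA=0x68481619CFC (w,user):
  lvl0: tbl 0x35, slot 13 ⇒ 0x5C007 (P1/RW1/US1/PS0)
  lvl1: tbl 0x5C, slot 18 ⇒ 0x5F007 (P1/RW1/US1/PS0)
  lvl2: tbl 0x5F, slot 11 ⇒ 0x62007 (P1/RW1/US1/PS0)
  lvl3: tbl 0x62, slot 25 ⇒ 0x65007 (P1/RW1/US1/PS0)
  ✓ 0x65CFC  — 4 lookups

Access #3 PA: 0x59513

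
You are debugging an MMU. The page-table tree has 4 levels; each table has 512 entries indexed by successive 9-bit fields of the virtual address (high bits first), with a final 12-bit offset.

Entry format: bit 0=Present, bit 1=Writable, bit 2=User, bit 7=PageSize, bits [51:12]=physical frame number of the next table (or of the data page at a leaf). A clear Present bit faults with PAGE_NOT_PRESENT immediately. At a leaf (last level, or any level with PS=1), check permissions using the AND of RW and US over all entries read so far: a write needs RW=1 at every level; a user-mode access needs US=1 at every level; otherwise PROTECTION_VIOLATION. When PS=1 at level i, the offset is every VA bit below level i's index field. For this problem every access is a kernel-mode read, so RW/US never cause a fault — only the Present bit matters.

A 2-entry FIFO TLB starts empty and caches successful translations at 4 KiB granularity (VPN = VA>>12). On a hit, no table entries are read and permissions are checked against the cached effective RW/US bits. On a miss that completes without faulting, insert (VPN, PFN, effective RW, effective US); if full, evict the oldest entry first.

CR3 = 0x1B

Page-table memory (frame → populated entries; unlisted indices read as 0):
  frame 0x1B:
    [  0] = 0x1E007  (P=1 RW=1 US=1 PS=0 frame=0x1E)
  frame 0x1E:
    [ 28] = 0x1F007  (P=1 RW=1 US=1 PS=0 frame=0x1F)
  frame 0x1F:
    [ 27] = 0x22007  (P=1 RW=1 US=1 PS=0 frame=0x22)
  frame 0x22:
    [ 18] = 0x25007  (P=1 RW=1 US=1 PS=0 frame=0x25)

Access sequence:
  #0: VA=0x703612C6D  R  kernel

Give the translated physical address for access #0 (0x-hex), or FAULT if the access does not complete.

Per-access translation:
#0 VA=0x703612C6D (r,kernel):
  L0: frame=0x1B idx=0 entry=0x1E007 [P=1 RW=1 US=1 PS=0]
  L1: frame=0x1E idx=28 entry=0x1F007 [P=1 RW=1 US=1 PS=0]
  L2: frame=0x1F idx=27 entry=0x22007 [P=1 RW=1 US=1 PS=0]
  L3: frame=0x22 idx=18 entry=0x25007 [P=1 RW=1 US=1 PS=0]
  ✓ 0x25C6D  — 4 lookups

Access #0 PA: 0x25C6D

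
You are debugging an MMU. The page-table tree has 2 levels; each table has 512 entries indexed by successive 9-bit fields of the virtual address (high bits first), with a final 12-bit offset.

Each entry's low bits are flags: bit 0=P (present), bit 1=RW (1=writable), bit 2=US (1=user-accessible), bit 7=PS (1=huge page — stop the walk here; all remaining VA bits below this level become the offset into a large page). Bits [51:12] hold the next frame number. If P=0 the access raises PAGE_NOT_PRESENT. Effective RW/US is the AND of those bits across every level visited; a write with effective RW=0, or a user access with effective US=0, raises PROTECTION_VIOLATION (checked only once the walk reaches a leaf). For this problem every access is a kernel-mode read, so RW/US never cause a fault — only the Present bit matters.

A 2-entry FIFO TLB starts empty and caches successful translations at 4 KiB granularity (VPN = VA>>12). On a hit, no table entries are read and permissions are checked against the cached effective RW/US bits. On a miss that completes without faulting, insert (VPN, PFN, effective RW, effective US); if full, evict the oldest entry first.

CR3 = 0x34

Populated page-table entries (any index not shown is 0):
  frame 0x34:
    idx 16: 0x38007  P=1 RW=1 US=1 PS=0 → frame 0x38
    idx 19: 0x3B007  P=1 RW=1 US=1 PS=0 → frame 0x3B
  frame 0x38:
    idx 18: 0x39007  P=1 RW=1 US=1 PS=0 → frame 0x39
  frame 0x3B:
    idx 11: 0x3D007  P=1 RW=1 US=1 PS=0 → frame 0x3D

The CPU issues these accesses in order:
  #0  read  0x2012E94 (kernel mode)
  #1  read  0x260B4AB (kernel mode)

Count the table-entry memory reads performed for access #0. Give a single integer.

Per-access translation:
#0 VA=0x2012E94 (r,kernel):
  [0] read 0x34 idx=16: raw=0x38007 flags P=1 W=1 U=1 S=0
  [1] read 0x38 idx=18: raw=0x39007 flags P=1 W=1 U=1 S=0
  → PA=0x39E94  (2 entries read)
#1 VA=0x260B4AB (r,kernel):
  [0] read 0x34 idx=19: raw=0x3B007 flags P=1 W=1 U=1 S=0
  [1] read 0x3B idx=11: raw=0x3D007 flags P=1 W=1 U=1 S=0
  → PA=0x3D4AB  (2 entries read)

Entries read for #0: 2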